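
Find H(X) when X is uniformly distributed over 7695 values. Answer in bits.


H = log2(n) = log2(7695) = 12.9097

12.9097 bits


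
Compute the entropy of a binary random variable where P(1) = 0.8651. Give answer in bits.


H = -p*log2(p) - (1-p)*log2(1-p). -0.8651*log2(0.8651) = 0.180859; -0.1349*log2(0.1349) = 0.389866. H = 0.180859 + 0.389866 = 0.5707

0.5707 bits


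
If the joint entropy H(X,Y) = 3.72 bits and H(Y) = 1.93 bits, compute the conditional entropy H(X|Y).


H(X|Y) = H(X,Y) - H(Y) = 3.72 - 1.93 = 1.79

1.79 bits


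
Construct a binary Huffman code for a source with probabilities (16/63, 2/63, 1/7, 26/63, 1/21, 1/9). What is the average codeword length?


Huffman construction (repeatedly merge the two least-probable nodes; each merge adds 1 bit to every symbol beneath it): 2/63 + 1/21 = 5/63; 5/63 + 1/9 = 4/21; 1/7 + 4/21 = 1/3; 16/63 + 1/3 = 37/63; 26/63 + 37/63 = 1. Resulting codeword lengths (in the order the probabilities were given): (2, 5, 3, 1, 5, 4). L_avg = sum(p_i * l_i) = 16/63*2 + 2/63*5 + 1/7*3 + 26/63*1 + 1/21*5 + 1/9*4 = 46/21 = 2.1905

2.1905 bits


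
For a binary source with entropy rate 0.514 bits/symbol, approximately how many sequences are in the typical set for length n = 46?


log2|A_typical| = nH = 46 * 0.514 = 23.644, so |A_typical| ~ 2^23.644 = 1.311e+07

1.311e+07


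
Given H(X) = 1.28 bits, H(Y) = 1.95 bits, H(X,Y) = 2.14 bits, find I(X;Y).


I(X;Y) = H(X) + H(Y) - H(X,Y) = 1.28 + 1.95 - 2.14 = 1.09

1.09 bits


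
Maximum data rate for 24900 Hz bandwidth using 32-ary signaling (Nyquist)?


Rate = 2 * B * log2(M) = 2 * 24900 * 5.0 = 249000.0

249000.0 bps


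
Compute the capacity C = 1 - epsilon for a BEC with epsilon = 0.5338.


C = 1 - epsilon = 1 - 0.5338 = 0.4662

0.4662 bits


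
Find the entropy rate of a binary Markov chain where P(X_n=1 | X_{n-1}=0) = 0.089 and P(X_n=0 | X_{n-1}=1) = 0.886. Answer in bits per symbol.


Stationary distribution: pi_0 = p10/(p01+p10) = 0.9087, pi_1 = 0.0913. Entropy rate H' = pi_0*H(p01) + pi_1*H(p10) = 0.9087*0.4331 + 0.0913*0.5119 = 0.4403

0.4403 bits/symbol


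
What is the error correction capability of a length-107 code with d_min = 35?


Correction capability = floor((d-1)/2) = floor((35-1)/2) = 17

17 errors


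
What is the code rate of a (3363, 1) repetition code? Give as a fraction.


Rate = k/n = 1/3363

1/3363


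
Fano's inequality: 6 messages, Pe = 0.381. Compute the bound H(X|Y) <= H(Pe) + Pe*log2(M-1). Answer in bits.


H(Pe) = -Pe*log2(Pe) - (1-Pe)*log2(1-Pe) = -0.381*log2(0.381) - 0.619*log2(0.619) = 0.530404 + 0.428341 = 0.9587. Pe*log2(M-1) = 0.381*log2(5) = 0.884655. Bound = H(Pe) + Pe*log2(M-1) = 0.530404 + 0.428341 + 0.884655 = 1.8434

1.8434 bits


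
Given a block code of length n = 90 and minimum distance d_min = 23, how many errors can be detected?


Detection capability = d_min - 1 = 23 - 1 = 22

22 errors


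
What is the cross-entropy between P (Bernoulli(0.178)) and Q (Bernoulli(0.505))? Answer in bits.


H(P,Q) = -p*log2(q) - (1-p)*log2(1-q). -0.178*log2(0.505) = 0.175445; -0.822*log2(0.495) = 0.833919. H(P,Q) = 0.175445 + 0.833919 = 1.0094

1.0094 bits


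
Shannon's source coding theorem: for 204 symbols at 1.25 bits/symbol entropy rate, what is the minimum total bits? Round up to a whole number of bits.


Minimum bits >= n * H = 204 * 1.25 = 255.0, rounded up to a whole number of bits = 255

255 bits


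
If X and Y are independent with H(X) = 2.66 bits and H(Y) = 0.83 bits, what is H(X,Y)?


For independent variables, H(X,Y) = H(X) + H(Y) = 2.66 + 0.83 = 3.49

3.49 bits


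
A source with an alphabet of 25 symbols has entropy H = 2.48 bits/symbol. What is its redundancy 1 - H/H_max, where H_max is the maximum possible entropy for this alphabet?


H_max = log2(K) = log2(25) = 4.6439 bits/symbol. Redundancy = 1 - H/H_max = 1 - 2.48/4.6439 = 1 - 0.534 = 0.466

0.466


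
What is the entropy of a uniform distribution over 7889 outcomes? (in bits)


H = log2(n) = log2(7889) = 12.9456

12.9456 bits


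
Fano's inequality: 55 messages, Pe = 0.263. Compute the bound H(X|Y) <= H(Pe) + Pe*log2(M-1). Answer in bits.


H(Pe) = -Pe*log2(Pe) - (1-Pe)*log2(1-Pe) = -0.263*log2(0.263) - 0.737*log2(0.737) = 0.506766 + 0.324474 = 0.8312. Pe*log2(M-1) = 0.263*log2(54) = 1.513535. Bound = H(Pe) + Pe*log2(M-1) = 0.506766 + 0.324474 + 1.513535 = 2.3448

2.3448 bits


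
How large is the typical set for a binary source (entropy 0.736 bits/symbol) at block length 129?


log2|A_typical| = nH = 129 * 0.736 = 94.944, so |A_typical| ~ 2^94.944 = 3.811e+28

3.811e+28


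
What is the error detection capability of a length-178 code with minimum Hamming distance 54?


Detection capability = d_min - 1 = 54 - 1 = 53

53 errors


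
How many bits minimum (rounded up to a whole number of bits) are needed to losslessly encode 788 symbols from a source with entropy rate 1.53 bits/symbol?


Minimum bits >= n * H = 788 * 1.53 = 1205.64, rounded up to a whole number of bits = 1206

1206 bits


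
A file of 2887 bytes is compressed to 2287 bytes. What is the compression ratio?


Ratio = original / compressed = 2887 / 2287 = 1.2624

1.2624


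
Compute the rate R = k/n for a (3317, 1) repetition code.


Rate = k/n = 1/3317

1/3317


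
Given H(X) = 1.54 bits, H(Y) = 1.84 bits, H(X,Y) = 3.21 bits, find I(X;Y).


I(X;Y) = H(X) + H(Y) - H(X,Y) = 1.54 + 1.84 - 3.21 = 0.17

0.17 bits


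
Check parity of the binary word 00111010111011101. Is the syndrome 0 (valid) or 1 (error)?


Syndrome = XOR of all bits = 0 XOR 0 XOR 1 XOR 1 XOR 1 XOR 0 XOR 1 XOR 0 XOR 1 XOR 1 XOR 1 XOR 0 XOR 1 XOR 1 XOR 1 XOR 0 XOR 1 = 1

1


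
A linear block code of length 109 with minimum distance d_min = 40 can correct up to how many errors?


Correction capability = floor((d-1)/2) = floor((40-1)/2) = 19

19 errors


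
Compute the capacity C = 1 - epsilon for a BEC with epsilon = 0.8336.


C = 1 - epsilon = 1 - 0.8336 = 0.1664

0.1664 bits


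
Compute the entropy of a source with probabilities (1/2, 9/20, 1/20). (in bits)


H = -sum(p_i * log2(p_i)). Terms: -(1/2)*log2(1/2) = 0.500000; -(9/20)*log2(9/20) = 0.518401; -(1/20)*log2(1/20) = 0.216096. H = 0.500000 + 0.518401 + 0.216096 = 1.2345

1.2345 bits


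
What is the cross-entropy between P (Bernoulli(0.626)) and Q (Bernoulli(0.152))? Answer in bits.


H(P,Q) = -p*log2(q) - (1-p)*log2(1-q). -0.626*log2(0.152) = 1.701378; -0.374*log2(0.848) = 0.088961. H(P,Q) = 1.701378 + 0.088961 = 1.7903

1.7903 bits


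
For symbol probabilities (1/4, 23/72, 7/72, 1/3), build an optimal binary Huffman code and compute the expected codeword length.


Huffman construction (repeatedly merge the two least-probable nodes; each merge adds 1 bit to every symbol beneath it): 7/72 + 1/4 = 25/72; 23/72 + 1/3 = 47/72; 25/72 + 47/72 = 1. Resulting codeword lengths (in the order the probabilities were given): (2, 2, 2, 2). L_avg = sum(p_i * l_i) = 1/4*2 + 23/72*2 + 7/72*2 + 1/3*2 = 2

2.0 bits


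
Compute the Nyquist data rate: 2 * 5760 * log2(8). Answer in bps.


Rate = 2 * B * log2(M) = 2 * 5760 * 3.0 = 34560.0

34560.0 bps


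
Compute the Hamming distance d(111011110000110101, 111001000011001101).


Count differing positions: . . . . ^ . ^ ^ . . ^ ^ ^ ^ ^ . . . = 8 differences

8


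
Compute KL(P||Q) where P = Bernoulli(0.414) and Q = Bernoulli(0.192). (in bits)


KL = p*log2(p/q) + (1-p)*log2((1-p)/(1-q)) = 0.414*log2(0.414/0.192) + 0.586*log2(0.586/0.808) = 0.1873

0.1873 bits


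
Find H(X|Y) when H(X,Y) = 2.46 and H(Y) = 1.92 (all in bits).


H(X|Y) = H(X,Y) - H(Y) = 2.46 - 1.92 = 0.54

0.54 bits


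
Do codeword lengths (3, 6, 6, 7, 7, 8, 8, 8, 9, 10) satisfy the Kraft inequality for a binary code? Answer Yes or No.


Kraft sum = sum(2^(-l_i)) = 0.1865, need <= 1. Result: satisfied (a binary prefix-free code with these lengths exists)

Yes


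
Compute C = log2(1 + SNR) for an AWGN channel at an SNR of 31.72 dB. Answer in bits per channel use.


SNR_linear = 10^(31.72/10) = 1485.9356; C = log2(1 + SNR_linear) = log2(1 + 1485.9356) = 10.5381

10.5381 bits/channel use


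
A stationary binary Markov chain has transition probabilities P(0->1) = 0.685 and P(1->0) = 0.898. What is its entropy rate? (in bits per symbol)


Stationary distribution: pi_0 = p10/(p01+p10) = 0.5673, pi_1 = 0.4327. Entropy rate H' = pi_0*H(p01) + pi_1*H(p10) = 0.5673*0.8989 + 0.4327*0.4753 = 0.7156

0.7156 bits/symbol


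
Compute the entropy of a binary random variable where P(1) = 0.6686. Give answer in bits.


H = -p*log2(p) - (1-p)*log2(1-p). -0.6686*log2(0.6686) = 0.388313; -0.3314*log2(0.3314) = 0.528038. H = 0.388313 + 0.528038 = 0.9164

0.9164 bits


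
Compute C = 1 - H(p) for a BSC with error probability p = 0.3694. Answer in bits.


H(p) = -p*log2(p) - (1-p)*log2(1-p) = -0.3694*log2(0.3694) - 0.6306*log2(0.6306) = 0.530733 + 0.419477 = 0.9502. C = 1 - H(p) = 1 - 0.9502 = 0.0498

0.0498 bits


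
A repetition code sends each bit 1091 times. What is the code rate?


Rate = k/n = 1/1091

1/1091


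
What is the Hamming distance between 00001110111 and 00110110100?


Count differing positions: . . ^ ^ ^ . . . . ^ ^ = 5 differences

5


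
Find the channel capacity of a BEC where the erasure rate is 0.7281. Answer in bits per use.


C = 1 - epsilon = 1 - 0.7281 = 0.2719

0.2719 bits


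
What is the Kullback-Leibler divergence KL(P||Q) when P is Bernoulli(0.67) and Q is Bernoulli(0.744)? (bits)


KL = p*log2(p/q) + (1-p)*log2((1-p)/(1-q)) = 0.67*log2(0.67/0.744) + 0.33*log2(0.33/0.256) = 0.0196

0.0196 bits


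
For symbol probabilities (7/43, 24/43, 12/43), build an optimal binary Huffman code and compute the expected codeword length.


Huffman construction (repeatedly merge the two least-probable nodes; each merge adds 1 bit to every symbol beneath it): 7/43 + 12/43 = 19/43; 19/43 + 24/43 = 1. Resulting codeword lengths (in the order the probabilities were given): (2, 1, 2). L_avg = sum(p_i * l_i) = 7/43*2 + 24/43*1 + 12/43*2 = 62/43 = 1.4419

1.4419 bits


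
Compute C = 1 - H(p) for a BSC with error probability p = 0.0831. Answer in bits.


H(p) = -p*log2(p) - (1-p)*log2(1-p) = -0.0831*log2(0.0831) - 0.9169*log2(0.9169) = 0.298247 + 0.114763 = 0.413. C = 1 - H(p) = 1 - 0.413 = 0.587

0.587 bits


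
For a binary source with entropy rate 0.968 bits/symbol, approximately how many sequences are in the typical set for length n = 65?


log2|A_typical| = nH = 65 * 0.968 = 62.92, so |A_typical| ~ 2^62.92 = 8.726e+18

8.726e+18


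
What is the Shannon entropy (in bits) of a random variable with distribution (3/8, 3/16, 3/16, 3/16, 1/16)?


H = -sum(p_i * log2(p_i)). Terms: -(3/8)*log2(3/8) = 0.530639; -(3/16)*log2(3/16) = 0.452820; -(3/16)*log2(3/16) = 0.452820; -(3/16)*log2(3/16) = 0.452820; -(1/16)*log2(1/16) = 0.250000. H = 0.530639 + 0.452820 + 0.452820 + 0.452820 + 0.250000 = 2.1391

2.1391 bits


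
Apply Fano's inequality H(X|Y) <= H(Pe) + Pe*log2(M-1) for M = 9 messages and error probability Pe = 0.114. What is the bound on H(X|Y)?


H(Pe) = -Pe*log2(Pe) - (1-Pe)*log2(1-Pe) = -0.114*log2(0.114) - 0.886*log2(0.886) = 0.357150 + 0.154715 = 0.5119. Pe*log2(M-1) = 0.114*log2(8) = 0.342000. Bound = H(Pe) + Pe*log2(M-1) = 0.357150 + 0.154715 + 0.342000 = 0.8539

0.8539 bits


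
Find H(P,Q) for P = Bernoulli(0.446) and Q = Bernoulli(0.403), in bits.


H(P,Q) = -p*log2(q) - (1-p)*log2(1-q). -0.446*log2(0.403) = 0.584772; -0.554*log2(0.597) = 0.412285. H(P,Q) = 0.584772 + 0.412285 = 0.9971

0.9971 bits


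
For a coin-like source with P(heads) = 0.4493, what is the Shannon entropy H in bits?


H = -p*log2(p) - (1-p)*log2(1-p). -0.4493*log2(0.4493) = 0.518604; -0.5507*log2(0.5507) = 0.473966. H = 0.518604 + 0.473966 = 0.9926

0.9926 bits


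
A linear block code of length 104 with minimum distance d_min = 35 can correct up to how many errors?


Correction capability = floor((d-1)/2) = floor((35-1)/2) = 17

17 errors


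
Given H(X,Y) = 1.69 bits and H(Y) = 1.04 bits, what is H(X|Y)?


H(X|Y) = H(X,Y) - H(Y) = 1.69 - 1.04 = 0.65

0.65 bits


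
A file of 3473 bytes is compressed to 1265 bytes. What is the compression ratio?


Ratio = original / compressed = 3473 / 1265 = 2.7455

2.7455


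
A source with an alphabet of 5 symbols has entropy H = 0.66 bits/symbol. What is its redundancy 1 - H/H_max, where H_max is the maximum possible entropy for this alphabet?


H_max = log2(K) = log2(5) = 2.3219 bits/symbol. Redundancy = 1 - H/H_max = 1 - 0.66/2.3219 = 1 - 0.2842 = 0.7158

0.7158


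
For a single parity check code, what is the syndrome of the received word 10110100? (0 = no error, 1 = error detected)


Syndrome = XOR of all bits = 1 XOR 0 XOR 1 XOR 1 XOR 0 XOR 1 XOR 0 XOR 0 = 0

0


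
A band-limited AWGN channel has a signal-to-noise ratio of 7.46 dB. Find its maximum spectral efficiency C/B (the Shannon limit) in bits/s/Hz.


SNR_linear = 10^(7.46/10) = 5.5719; C/B = log2(1 + SNR_linear) = log2(1 + 5.5719) = 2.7163

2.7163 bits/s/Hz


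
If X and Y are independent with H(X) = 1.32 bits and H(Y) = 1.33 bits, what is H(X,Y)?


For independent variables, H(X,Y) = H(X) + H(Y) = 1.32 + 1.33 = 2.65

2.65 bits


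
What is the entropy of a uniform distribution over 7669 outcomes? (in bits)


H = log2(n) = log2(7669) = 12.9048

12.9048 bits


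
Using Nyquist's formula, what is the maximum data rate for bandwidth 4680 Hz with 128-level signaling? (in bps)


Rate = 2 * B * log2(M) = 2 * 4680 * 7.0 = 65520.0

65520.0 bps


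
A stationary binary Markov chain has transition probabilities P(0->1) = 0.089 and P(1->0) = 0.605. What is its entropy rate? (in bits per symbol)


Stationary distribution: pi_0 = p10/(p01+p10) = 0.8718, pi_1 = 0.1282. Entropy rate H' = pi_0*H(p01) + pi_1*H(p10) = 0.8718*0.4331 + 0.1282*0.968 = 0.5017

0.5017 bits/symbol


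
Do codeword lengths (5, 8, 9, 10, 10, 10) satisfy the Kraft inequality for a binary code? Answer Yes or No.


Kraft sum = sum(2^(-l_i)) = 0.04, need <= 1. Result: satisfied (a binary prefix-free code with these lengths exists)

Yes


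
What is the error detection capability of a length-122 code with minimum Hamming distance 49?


Detection capability = d_min - 1 = 49 - 1 = 48

48 errors


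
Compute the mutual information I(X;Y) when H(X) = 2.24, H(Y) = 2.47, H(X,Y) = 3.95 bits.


I(X;Y) = H(X) + H(Y) - H(X,Y) = 2.24 + 2.47 - 3.95 = 0.76

0.76 bits


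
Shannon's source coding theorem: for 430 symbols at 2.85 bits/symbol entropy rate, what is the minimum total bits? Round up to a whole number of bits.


Minimum bits >= n * H = 430 * 2.85 = 1225.5, rounded up to a whole number of bits = 1226

1226 bits


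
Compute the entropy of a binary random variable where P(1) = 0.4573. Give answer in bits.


H = -p*log2(p) - (1-p)*log2(1-p). -0.4573*log2(0.4573) = 0.516194; -0.5427*log2(0.5427) = 0.478538. H = 0.516194 + 0.478538 = 0.9947

0.9947 bits


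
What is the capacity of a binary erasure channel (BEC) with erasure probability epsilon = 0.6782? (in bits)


C = 1 - epsilon = 1 - 0.6782 = 0.3218

0.3218 bits


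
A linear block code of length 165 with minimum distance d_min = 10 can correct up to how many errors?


Correction capability = floor((d-1)/2) = floor((10-1)/2) = 4

4 errors


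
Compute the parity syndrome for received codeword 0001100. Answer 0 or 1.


Syndrome = XOR of all bits = 0 XOR 0 XOR 0 XOR 1 XOR 1 XOR 0 XOR 0 = 0

0


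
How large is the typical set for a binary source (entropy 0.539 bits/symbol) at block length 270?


log2|A_typical| = nH = 270 * 0.539 = 145.53, so |A_typical| ~ 2^145.53 = 6.440e+43

6.440e+43


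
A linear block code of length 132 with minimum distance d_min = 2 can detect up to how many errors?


Detection capability = d_min - 1 = 2 - 1 = 1

1 errors


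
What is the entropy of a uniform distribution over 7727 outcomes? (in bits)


H = log2(n) = log2(7727) = 12.9157

12.9157 bits


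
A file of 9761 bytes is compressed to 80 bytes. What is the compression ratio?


Ratio = original / compressed = 9761 / 80 = 122.0125

122.0125


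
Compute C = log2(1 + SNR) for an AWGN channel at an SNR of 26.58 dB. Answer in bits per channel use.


SNR_linear = 10^(26.58/10) = 454.9881; C = log2(1 + SNR_linear) = log2(1 + 454.9881) = 8.8329

8.8329 bits/channel use


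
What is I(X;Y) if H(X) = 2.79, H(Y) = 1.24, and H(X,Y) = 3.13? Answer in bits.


I(X;Y) = H(X) + H(Y) - H(X,Y) = 2.79 + 1.24 - 3.13 = 0.9

0.9 bits


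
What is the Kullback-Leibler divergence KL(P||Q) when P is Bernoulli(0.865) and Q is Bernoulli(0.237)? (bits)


KL = p*log2(p/q) + (1-p)*log2((1-p)/(1-q)) = 0.865*log2(0.865/0.237) + 0.135*log2(0.135/0.763) = 1.2783

1.2783 bits


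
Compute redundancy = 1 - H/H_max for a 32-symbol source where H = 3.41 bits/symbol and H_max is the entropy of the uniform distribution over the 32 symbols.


H_max = log2(K) = log2(32) = 5.0 bits/symbol. Redundancy = 1 - H/H_max = 1 - 3.41/5.0 = 1 - 0.682 = 0.318

0.318


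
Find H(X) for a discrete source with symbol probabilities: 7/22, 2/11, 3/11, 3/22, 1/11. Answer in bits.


H = -sum(p_i * log2(p_i)). Terms: -(7/22)*log2(7/22) = 0.525661; -(2/11)*log2(2/11) = 0.447169; -(3/11)*log2(3/11) = 0.511219; -(3/22)*log2(3/22) = 0.391973; -(1/11)*log2(1/11) = 0.314494. H = 0.525661 + 0.447169 + 0.511219 + 0.391973 + 0.314494 = 2.1905

2.1905 bits


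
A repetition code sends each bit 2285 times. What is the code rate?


Rate = k/n = 1/2285

1/2285


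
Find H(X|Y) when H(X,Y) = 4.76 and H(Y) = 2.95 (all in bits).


H(X|Y) = H(X,Y) - H(Y) = 4.76 - 2.95 = 1.81

1.81 bits


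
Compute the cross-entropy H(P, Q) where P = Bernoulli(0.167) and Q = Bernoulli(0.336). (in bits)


H(P,Q) = -p*log2(q) - (1-p)*log2(1-q). -0.167*log2(0.336) = 0.262769; -0.833*log2(0.664) = 0.492090. H(P,Q) = 0.262769 + 0.492090 = 0.7549

0.7549 bits


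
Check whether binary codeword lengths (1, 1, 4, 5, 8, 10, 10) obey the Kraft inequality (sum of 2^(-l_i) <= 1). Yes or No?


Kraft sum = sum(2^(-l_i)) = 1.0996, need <= 1. Result: violated (a binary prefix-free code with these lengths cannot exist)

No


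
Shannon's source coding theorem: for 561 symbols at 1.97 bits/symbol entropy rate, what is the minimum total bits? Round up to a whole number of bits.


Minimum bits >= n * H = 561 * 1.97 = 1105.17, rounded up to a whole number of bits = 1106

1106 bits


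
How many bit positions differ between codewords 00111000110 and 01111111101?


Count differing positions: . ^ . . . ^ ^ ^ . ^ ^ = 6 differences

6


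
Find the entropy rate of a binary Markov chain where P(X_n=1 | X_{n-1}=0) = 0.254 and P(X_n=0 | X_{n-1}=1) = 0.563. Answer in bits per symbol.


Stationary distribution: pi_0 = p10/(p01+p10) = 0.6891, pi_1 = 0.3109. Entropy rate H' = pi_0*H(p01) + pi_1*H(p10) = 0.6891*0.8176 + 0.3109*0.9885 = 0.8707

0.8707 bits/symbol


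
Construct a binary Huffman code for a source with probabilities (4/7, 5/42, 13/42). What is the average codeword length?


Huffman construction (repeatedly merge the two least-probable nodes; each merge adds 1 bit to every symbol beneath it): 5/42 + 13/42 = 3/7; 3/7 + 4/7 = 1. Resulting codeword lengths (in the order the probabilities were given): (1, 2, 2). L_avg = sum(p_i * l_i) = 4/7*1 + 5/42*2 + 13/42*2 = 10/7 = 1.4286

1.4286 bits


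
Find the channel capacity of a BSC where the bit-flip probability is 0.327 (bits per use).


H(p) = -p*log2(p) - (1-p)*log2(1-p) = -0.327*log2(0.327) - 0.673*log2(0.673) = 0.527332 + 0.384499 = 0.9118. C = 1 - H(p) = 1 - 0.9118 = 0.0882

0.0882 bits


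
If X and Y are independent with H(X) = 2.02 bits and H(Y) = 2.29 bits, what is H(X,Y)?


For independent variables, H(X,Y) = H(X) + H(Y) = 2.02 + 2.29 = 4.31

4.31 bits


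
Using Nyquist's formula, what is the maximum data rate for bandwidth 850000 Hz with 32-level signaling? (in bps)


Rate = 2 * B * log2(M) = 2 * 850000 * 5.0 = 8500000.0

8500000.0 bps


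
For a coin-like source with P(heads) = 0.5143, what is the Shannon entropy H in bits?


H = -p*log2(p) - (1-p)*log2(1-p). -0.5143*log2(0.5143) = 0.493377; -0.4857*log2(0.4857) = 0.506033. H = 0.493377 + 0.506033 = 0.9994

0.9994 bits


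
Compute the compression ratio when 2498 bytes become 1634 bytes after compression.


Ratio = original / compressed = 2498 / 1634 = 1.5288

1.5288


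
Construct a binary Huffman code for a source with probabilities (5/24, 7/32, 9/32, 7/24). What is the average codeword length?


Huffman construction (repeatedly merge the two least-probable nodes; each merge adds 1 bit to every symbol beneath it): 5/24 + 7/32 = 41/96; 9/32 + 7/24 = 55/96; 41/96 + 55/96 = 1. Resulting codeword lengths (in the order the probabilities were given): (2, 2, 2, 2). L_avg = sum(p_i * l_i) = 5/24*2 + 7/32*2 + 9/32*2 + 7/24*2 = 2

2.0 bits


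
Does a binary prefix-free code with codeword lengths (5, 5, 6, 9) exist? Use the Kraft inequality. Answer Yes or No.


Kraft sum = sum(2^(-l_i)) = 0.0801, need <= 1. Result: satisfied (a binary prefix-free code with these lengths exists)

Yes


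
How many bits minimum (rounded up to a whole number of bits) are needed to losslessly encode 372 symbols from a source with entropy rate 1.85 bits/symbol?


Minimum bits >= n * H = 372 * 1.85 = 688.2, rounded up to a whole number of bits = 689

689 bits


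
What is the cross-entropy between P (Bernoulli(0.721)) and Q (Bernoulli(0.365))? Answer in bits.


H(P,Q) = -p*log2(q) - (1-p)*log2(1-q). -0.721*log2(0.365) = 1.048357; -0.279*log2(0.635) = 0.182793. H(P,Q) = 1.048357 + 0.182793 = 1.2311

1.2311 bits


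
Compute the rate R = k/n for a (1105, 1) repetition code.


Rate = k/n = 1/1105

1/1105


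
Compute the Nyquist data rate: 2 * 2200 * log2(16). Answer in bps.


Rate = 2 * B * log2(M) = 2 * 2200 * 4.0 = 17600.0

17600.0 bps


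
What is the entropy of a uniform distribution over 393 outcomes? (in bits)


H = log2(n) = log2(393) = 8.6184

8.6184 bits


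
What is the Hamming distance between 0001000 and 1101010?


Count differing positions: ^ ^ . . . ^ . = 3 differences

3


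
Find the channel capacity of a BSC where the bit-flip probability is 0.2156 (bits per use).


H(p) = -p*log2(p) - (1-p)*log2(1-p) = -0.2156*log2(0.2156) - 0.7844*log2(0.7844) = 0.477246 + 0.274806 = 0.7521. C = 1 - H(p) = 1 - 0.7521 = 0.2479

0.2479 bits


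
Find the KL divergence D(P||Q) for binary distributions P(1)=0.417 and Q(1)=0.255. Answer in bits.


KL = p*log2(p/q) + (1-p)*log2((1-p)/(1-q)) = 0.417*log2(0.417/0.255) + 0.583*log2(0.583/0.745) = 0.0896

0.0896 bits


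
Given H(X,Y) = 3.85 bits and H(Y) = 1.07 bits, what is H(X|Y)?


H(X|Y) = H(X,Y) - H(Y) = 3.85 - 1.07 = 2.78

2.78 bits


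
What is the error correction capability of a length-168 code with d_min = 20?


Correction capability = floor((d-1)/2) = floor((20-1)/2) = 9

9 errors


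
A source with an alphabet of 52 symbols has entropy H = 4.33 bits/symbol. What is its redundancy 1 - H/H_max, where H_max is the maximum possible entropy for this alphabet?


H_max = log2(K) = log2(52) = 5.7004 bits/symbol. Redundancy = 1 - H/H_max = 1 - 4.33/5.7004 = 1 - 0.7596 = 0.2404

0.2404


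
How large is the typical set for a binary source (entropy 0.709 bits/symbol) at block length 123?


log2|A_typical| = nH = 123 * 0.709 = 87.207, so |A_typical| ~ 2^87.207 = 1.786e+26

1.786e+26


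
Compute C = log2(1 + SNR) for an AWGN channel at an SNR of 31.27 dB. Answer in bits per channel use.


SNR_linear = 10^(31.27/10) = 1339.6767; C = log2(1 + SNR_linear) = log2(1 + 1339.6767) = 10.3887

10.3887 bits/channel use


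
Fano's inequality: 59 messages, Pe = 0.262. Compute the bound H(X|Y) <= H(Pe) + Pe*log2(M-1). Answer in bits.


H(Pe) = -Pe*log2(Pe) - (1-Pe)*log2(1-Pe) = -0.262*log2(0.262) - 0.738*log2(0.738) = 0.506279 + 0.323471 = 0.8297. Pe*log2(M-1) = 0.262*log2(58) = 1.534791. Bound = H(Pe) + Pe*log2(M-1) = 0.506279 + 0.323471 + 1.534791 = 2.3645

2.3645 bits


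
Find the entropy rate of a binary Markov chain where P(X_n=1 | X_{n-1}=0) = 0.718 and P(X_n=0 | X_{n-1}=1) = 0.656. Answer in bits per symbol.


Stationary distribution: pi_0 = p10/(p01+p10) = 0.4774, pi_1 = 0.5226. Entropy rate H' = pi_0*H(p01) + pi_1*H(p10) = 0.4774*0.8582 + 0.5226*0.9286 = 0.895

0.895 bits/symbol


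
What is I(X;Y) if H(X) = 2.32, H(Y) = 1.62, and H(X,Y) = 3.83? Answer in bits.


I(X;Y) = H(X) + H(Y) - H(X,Y) = 2.32 + 1.62 - 3.83 = 0.11

0.11 bits


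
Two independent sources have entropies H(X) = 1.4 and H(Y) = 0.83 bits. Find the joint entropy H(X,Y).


For independent variables, H(X,Y) = H(X) + H(Y) = 1.4 + 0.83 = 2.23

2.23 bits


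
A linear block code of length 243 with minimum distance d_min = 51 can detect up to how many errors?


Detection capability = d_min - 1 = 51 - 1 = 50

50 errors


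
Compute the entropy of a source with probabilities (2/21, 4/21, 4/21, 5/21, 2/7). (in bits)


H = -sum(p_i * log2(p_i)). Terms: -(2/21)*log2(2/21) = 0.323078; -(4/21)*log2(4/21) = 0.455680; -(4/21)*log2(4/21) = 0.455680; -(5/21)*log2(5/21) = 0.492950; -(2/7)*log2(2/7) = 0.516387. H = 0.323078 + 0.455680 + 0.455680 + 0.492950 + 0.516387 = 2.2438

2.2438 bits


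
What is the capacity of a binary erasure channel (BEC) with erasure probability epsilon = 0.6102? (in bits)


C = 1 - epsilon = 1 - 0.6102 = 0.3898

0.3898 bits


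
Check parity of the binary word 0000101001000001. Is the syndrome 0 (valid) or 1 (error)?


Syndrome = XOR of all bits = 0 XOR 0 XOR 0 XOR 0 XOR 1 XOR 0 XOR 1 XOR 0 XOR 0 XOR 1 XOR 0 XOR 0 XOR 0 XOR 0 XOR 0 XOR 1 = 0

0


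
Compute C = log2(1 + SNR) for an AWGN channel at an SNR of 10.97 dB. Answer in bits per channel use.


SNR_linear = 10^(10.97/10) = 12.5026; C = log2(1 + SNR_linear) = log2(1 + 12.5026) = 3.7552

3.7552 bits/channel use


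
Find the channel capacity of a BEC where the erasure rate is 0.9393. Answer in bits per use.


C = 1 - epsilon = 1 - 0.9393 = 0.0607

0.0607 bits


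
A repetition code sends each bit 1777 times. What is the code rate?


Rate = k/n = 1/1777

1/1777


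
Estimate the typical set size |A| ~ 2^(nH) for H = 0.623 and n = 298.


log2|A_typical| = nH = 298 * 0.623 = 185.654, so |A_typical| ~ 2^185.654 = 7.717e+55

7.717e+55


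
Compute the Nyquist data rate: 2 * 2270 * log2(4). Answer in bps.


Rate = 2 * B * log2(M) = 2 * 2270 * 2.0 = 9080.0

9080.0 bps


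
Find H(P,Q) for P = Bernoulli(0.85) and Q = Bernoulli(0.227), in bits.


H(P,Q) = -p*log2(q) - (1-p)*log2(1-q). -0.85*log2(0.227) = 1.818350; -0.15*log2(0.773) = 0.055719. H(P,Q) = 1.818350 + 0.055719 = 1.8741

1.8741 bits


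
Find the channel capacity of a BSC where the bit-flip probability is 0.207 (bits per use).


H(p) = -p*log2(p) - (1-p)*log2(1-p) = -0.207*log2(0.207) - 0.793*log2(0.793) = 0.470366 + 0.265344 = 0.7357. C = 1 - H(p) = 1 - 0.7357 = 0.2643

0.2643 bits


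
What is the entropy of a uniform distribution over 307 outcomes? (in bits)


H = log2(n) = log2(307) = 8.2621

8.2621 bits


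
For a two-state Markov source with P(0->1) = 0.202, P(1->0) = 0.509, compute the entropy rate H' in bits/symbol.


Stationary distribution: pi_0 = p10/(p01+p10) = 0.7159, pi_1 = 0.2841. Entropy rate H' = pi_0*H(p01) + pi_1*H(p10) = 0.7159*0.7259 + 0.2841*0.9998 = 0.8037

0.8037 bits/symbol


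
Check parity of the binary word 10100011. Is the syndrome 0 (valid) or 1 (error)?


Syndrome = XOR of all bits = 1 XOR 0 XOR 1 XOR 0 XOR 0 XOR 0 XOR 1 XOR 1 = 0

0


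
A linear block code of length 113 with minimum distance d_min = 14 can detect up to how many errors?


Detection capability = d_min - 1 = 14 - 1 = 13

13 errors


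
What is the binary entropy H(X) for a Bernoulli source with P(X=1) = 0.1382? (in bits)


H = -p*log2(p) - (1-p)*log2(1-p). -0.1382*log2(0.1382) = 0.394585; -0.8618*log2(0.8618) = 0.184921. H = 0.394585 + 0.184921 = 0.5795

0.5795 bits


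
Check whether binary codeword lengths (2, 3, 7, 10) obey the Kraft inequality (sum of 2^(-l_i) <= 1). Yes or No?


Kraft sum = sum(2^(-l_i)) = 0.3838, need <= 1. Result: satisfied (a binary prefix-free code with these lengths exists)

Yes


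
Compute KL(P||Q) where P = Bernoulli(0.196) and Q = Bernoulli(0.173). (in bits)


KL = p*log2(p/q) + (1-p)*log2((1-p)/(1-q)) = 0.196*log2(0.196/0.173) + 0.804*log2(0.804/0.827) = 0.0026

0.0026 bits


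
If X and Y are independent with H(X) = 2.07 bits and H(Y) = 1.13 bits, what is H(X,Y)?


For independent variables, H(X,Y) = H(X) + H(Y) = 2.07 + 1.13 = 3.2

3.2 bits


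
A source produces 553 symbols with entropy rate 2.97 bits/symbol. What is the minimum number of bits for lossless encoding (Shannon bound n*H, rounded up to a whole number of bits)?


Minimum bits >= n * H = 553 * 2.97 = 1642.41, rounded up to a whole number of bits = 1643

1643 bits


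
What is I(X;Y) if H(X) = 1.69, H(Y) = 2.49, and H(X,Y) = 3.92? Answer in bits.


I(X;Y) = H(X) + H(Y) - H(X,Y) = 1.69 + 2.49 - 3.92 = 0.26

0.26 bits


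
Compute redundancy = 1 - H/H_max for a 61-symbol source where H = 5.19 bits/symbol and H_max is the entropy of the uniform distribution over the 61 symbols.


H_max = log2(K) = log2(61) = 5.9307 bits/symbol. Redundancy = 1 - H/H_max = 1 - 5.19/5.9307 = 1 - 0.8751 = 0.1249

0.1249


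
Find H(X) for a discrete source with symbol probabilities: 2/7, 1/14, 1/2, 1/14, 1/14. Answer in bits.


H = -sum(p_i * log2(p_i)). Terms: -(2/7)*log2(2/7) = 0.516387; -(1/14)*log2(1/14) = 0.271954; -(1/2)*log2(1/2) = 0.500000; -(1/14)*log2(1/14) = 0.271954; -(1/14)*log2(1/14) = 0.271954. H = 0.516387 + 0.271954 + 0.500000 + 0.271954 + 0.271954 = 1.8322

1.8322 bits


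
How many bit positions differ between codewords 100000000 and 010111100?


Count differing positions: ^ ^ . ^ ^ ^ ^ . . = 6 differences

6


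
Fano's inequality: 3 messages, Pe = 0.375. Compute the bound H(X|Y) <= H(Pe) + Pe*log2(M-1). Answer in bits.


H(Pe) = -Pe*log2(Pe) - (1-Pe)*log2(1-Pe) = -0.375*log2(0.375) - 0.625*log2(0.625) = 0.530639 + 0.423795 = 0.9544. Pe*log2(M-1) = 0.375*log2(2) = 0.375000. Bound = H(Pe) + Pe*log2(M-1) = 0.530639 + 0.423795 + 0.375000 = 1.3294

1.3294 bits


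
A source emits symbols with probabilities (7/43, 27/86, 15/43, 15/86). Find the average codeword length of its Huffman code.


Huffman construction (repeatedly merge the two least-probable nodes; each merge adds 1 bit to every symbol beneath it): 7/43 + 15/86 = 29/86; 27/86 + 29/86 = 28/43; 15/43 + 28/43 = 1. Resulting codeword lengths (in the order the probabilities were given): (3, 2, 1, 3). L_avg = sum(p_i * l_i) = 7/43*3 + 27/86*2 + 15/43*1 + 15/86*3 = 171/86 = 1.9884

1.9884 bits


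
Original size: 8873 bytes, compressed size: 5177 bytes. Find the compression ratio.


Ratio = original / compressed = 8873 / 5177 = 1.7139

1.7139


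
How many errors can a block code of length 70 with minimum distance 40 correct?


Correction capability = floor((d-1)/2) = floor((40-1)/2) = 19

19 errors


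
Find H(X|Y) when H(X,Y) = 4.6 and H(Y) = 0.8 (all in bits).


H(X|Y) = H(X,Y) - H(Y) = 4.6 - 0.8 = 3.8

3.8 bits


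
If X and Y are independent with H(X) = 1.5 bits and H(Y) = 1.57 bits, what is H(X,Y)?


For independent variables, H(X,Y) = H(X) + H(Y) = 1.5 + 1.57 = 3.07

3.07 bits


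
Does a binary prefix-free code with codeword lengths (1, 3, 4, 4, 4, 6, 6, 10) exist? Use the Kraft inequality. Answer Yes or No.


Kraft sum = sum(2^(-l_i)) = 0.8447, need <= 1. Result: satisfied (a binary prefix-free code with these lengths exists)

Yes


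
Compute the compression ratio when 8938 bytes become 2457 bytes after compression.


Ratio = original / compressed = 8938 / 2457 = 3.6378

3.6378


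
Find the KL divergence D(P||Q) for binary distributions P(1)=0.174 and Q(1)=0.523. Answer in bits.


KL = p*log2(p/q) + (1-p)*log2((1-p)/(1-q)) = 0.174*log2(0.174/0.523) + 0.826*log2(0.826/0.477) = 0.3781

0.3781 bits


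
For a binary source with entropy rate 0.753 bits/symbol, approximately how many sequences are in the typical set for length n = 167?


log2|A_typical| = nH = 167 * 0.753 = 125.751, so |A_typical| ~ 2^125.751 = 7.159e+37

7.159e+37


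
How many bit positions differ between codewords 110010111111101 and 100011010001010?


Count differing positions: . ^ . . . ^ ^ . ^ ^ ^ . ^ ^ ^ = 9 differences

9


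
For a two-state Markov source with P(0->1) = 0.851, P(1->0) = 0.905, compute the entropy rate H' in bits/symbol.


Stationary distribution: pi_0 = p10/(p01+p10) = 0.5154, pi_1 = 0.4846. Entropy rate H' = pi_0*H(p01) + pi_1*H(p10) = 0.5154*0.6073 + 0.4846*0.4529 = 0.5325

0.5325 bits/symbol


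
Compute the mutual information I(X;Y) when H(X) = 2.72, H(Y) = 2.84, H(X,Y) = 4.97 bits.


I(X;Y) = H(X) + H(Y) - H(X,Y) = 2.72 + 2.84 - 4.97 = 0.59

0.59 bits


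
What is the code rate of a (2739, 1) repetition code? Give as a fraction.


Rate = k/n = 1/2739

1/2739


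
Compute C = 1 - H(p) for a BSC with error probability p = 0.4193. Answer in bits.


H(p) = -p*log2(p) - (1-p)*log2(1-p) = -0.4193*log2(0.4193) - 0.5807*log2(0.5807) = 0.525779 + 0.455347 = 0.9811. C = 1 - H(p) = 1 - 0.9811 = 0.0189

0.0189 bits


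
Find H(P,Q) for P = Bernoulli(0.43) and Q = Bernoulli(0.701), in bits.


H(P,Q) = -p*log2(q) - (1-p)*log2(1-q). -0.43*log2(0.701) = 0.220381; -0.57*log2(0.299) = 0.992816. H(P,Q) = 0.220381 + 0.992816 = 1.2132

1.2132 bits


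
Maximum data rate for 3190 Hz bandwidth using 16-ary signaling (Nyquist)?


Rate = 2 * B * log2(M) = 2 * 3190 * 4.0 = 25520.0

25520.0 bps


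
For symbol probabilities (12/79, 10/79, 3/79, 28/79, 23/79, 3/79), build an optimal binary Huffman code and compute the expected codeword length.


Huffman construction (repeatedly merge the two least-probable nodes; each merge adds 1 bit to every symbol beneath it): 3/79 + 3/79 = 6/79; 6/79 + 10/79 = 16/79; 12/79 + 16/79 = 28/79; 23/79 + 28/79 = 51/79; 28/79 + 51/79 = 1. Resulting codeword lengths (in the order the probabilities were given): (2, 3, 4, 2, 2, 4). L_avg = sum(p_i * l_i) = 12/79*2 + 10/79*3 + 3/79*4 + 28/79*2 + 23/79*2 + 3/79*4 = 180/79 = 2.2785

2.2785 bits


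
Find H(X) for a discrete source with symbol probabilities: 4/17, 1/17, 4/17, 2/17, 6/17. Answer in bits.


H = -sum(p_i * log2(p_i)). Terms: -(4/17)*log2(4/17) = 0.491168; -(1/17)*log2(1/17) = 0.240439; -(4/17)*log2(4/17) = 0.491168; -(2/17)*log2(2/17) = 0.363231; -(6/17)*log2(6/17) = 0.530294. H = 0.491168 + 0.240439 + 0.491168 + 0.363231 + 0.530294 = 2.1163

2.1163 bits


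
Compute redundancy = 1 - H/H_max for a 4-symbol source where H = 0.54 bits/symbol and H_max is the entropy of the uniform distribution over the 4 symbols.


H_max = log2(K) = log2(4) = 2.0 bits/symbol. Redundancy = 1 - H/H_max = 1 - 0.54/2.0 = 1 - 0.27 = 0.73

0.73


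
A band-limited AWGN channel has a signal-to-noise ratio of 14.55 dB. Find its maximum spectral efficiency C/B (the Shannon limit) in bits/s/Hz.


SNR_linear = 10^(14.55/10) = 28.5102; C/B = log2(1 + SNR_linear) = log2(1 + 28.5102) = 4.8831

4.8831 bits/s/Hz


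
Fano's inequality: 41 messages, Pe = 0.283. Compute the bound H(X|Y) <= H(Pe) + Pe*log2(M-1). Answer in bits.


H(Pe) = -Pe*log2(Pe) - (1-Pe)*log2(1-Pe) = -0.283*log2(0.283) - 0.717*log2(0.717) = 0.515379 + 0.344128 = 0.8595. Pe*log2(M-1) = 0.283*log2(40) = 1.506106. Bound = H(Pe) + Pe*log2(M-1) = 0.515379 + 0.344128 + 1.506106 = 2.3656

2.3656 bits


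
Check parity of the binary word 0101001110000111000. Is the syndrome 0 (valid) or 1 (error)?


Syndrome = XOR of all bits = 0 XOR 1 XOR 0 XOR 1 XOR 0 XOR 0 XOR 1 XOR 1 XOR 1 XOR 0 XOR 0 XOR 0 XOR 0 XOR 1 XOR 1 XOR 1 XOR 0 XOR 0 XOR 0 = 0

0


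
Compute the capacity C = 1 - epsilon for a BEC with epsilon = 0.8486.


C = 1 - epsilon = 1 - 0.8486 = 0.1514

0.1514 bits


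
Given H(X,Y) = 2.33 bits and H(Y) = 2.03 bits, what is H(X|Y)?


H(X|Y) = H(X,Y) - H(Y) = 2.33 - 2.03 = 0.3

0.3 bits


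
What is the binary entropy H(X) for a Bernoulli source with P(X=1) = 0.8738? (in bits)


H = -p*log2(p) - (1-p)*log2(1-p). -0.8738*log2(0.8738) = 0.170063; -0.1262*log2(0.1262) = 0.376860. H = 0.170063 + 0.376860 = 0.5469

0.5469 bits


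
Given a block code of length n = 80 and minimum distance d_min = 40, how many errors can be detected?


Detection capability = d_min - 1 = 40 - 1 = 39

39 errors


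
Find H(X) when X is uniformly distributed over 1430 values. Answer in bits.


H = log2(n) = log2(1430) = 10.4818

10.4818 bits


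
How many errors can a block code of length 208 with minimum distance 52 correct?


Correction capability = floor((d-1)/2) = floor((52-1)/2) = 25

25 errors


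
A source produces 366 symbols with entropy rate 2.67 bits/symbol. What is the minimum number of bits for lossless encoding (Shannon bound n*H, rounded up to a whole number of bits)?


Minimum bits >= n * H = 366 * 2.67 = 977.22, rounded up to a whole number of bits = 978

978 bits


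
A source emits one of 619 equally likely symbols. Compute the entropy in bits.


H = log2(n) = log2(619) = 9.2738

9.2738 bits


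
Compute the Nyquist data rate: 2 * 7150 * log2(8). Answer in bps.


Rate = 2 * B * log2(M) = 2 * 7150 * 3.0 = 42900.0

42900.0 bps


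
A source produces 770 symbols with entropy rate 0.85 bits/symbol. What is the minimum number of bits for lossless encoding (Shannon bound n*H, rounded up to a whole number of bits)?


Minimum bits >= n * H = 770 * 0.85 = 654.5, rounded up to a whole number of bits = 655

655 bits


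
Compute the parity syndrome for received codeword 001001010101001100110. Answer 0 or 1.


Syndrome = XOR of all bits = 0 XOR 0 XOR 1 XOR 0 XOR 0 XOR 1 XOR 0 XOR 1 XOR 0 XOR 1 XOR 0 XOR 1 XOR 0 XOR 0 XOR 1 XOR 1 XOR 0 XOR 0 XOR 1 XOR 1 XOR 0 = 1

1


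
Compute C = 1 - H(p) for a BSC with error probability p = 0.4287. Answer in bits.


H(p) = -p*log2(p) - (1-p)*log2(1-p) = -0.4287*log2(0.4287) - 0.5713*log2(0.5713) = 0.523854 + 0.461427 = 0.9853. C = 1 - H(p) = 1 - 0.9853 = 0.0147

0.0147 bits


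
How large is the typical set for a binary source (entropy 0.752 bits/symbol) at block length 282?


log2|A_typical| = nH = 282 * 0.752 = 212.064, so |A_typical| ~ 2^212.064 = 6.881e+63

6.881e+63


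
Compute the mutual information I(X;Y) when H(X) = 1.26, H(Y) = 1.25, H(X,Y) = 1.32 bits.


I(X;Y) = H(X) + H(Y) - H(X,Y) = 1.26 + 1.25 - 1.32 = 1.19

1.19 bits


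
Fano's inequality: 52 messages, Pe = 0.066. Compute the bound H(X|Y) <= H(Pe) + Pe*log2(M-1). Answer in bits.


H(Pe) = -Pe*log2(Pe) - (1-Pe)*log2(1-Pe) = -0.066*log2(0.066) - 0.934*log2(0.934) = 0.258812 + 0.092004 = 0.3508. Pe*log2(M-1) = 0.066*log2(51) = 0.374380. Bound = H(Pe) + Pe*log2(M-1) = 0.258812 + 0.092004 + 0.374380 = 0.7252

0.7252 bits


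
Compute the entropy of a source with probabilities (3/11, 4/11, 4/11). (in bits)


H = -sum(p_i * log2(p_i)). Terms: -(3/11)*log2(3/11) = 0.511219; -(4/11)*log2(4/11) = 0.530702; -(4/11)*log2(4/11) = 0.530702. H = 0.511219 + 0.530702 + 0.530702 = 1.5726

1.5726 bits


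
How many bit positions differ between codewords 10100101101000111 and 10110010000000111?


Count differing positions: . . . ^ . ^ ^ ^ ^ . ^ . . . . . . = 6 differences

6


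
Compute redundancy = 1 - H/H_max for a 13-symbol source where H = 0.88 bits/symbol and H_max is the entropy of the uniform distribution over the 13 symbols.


H_max = log2(K) = log2(13) = 3.7004 bits/symbol. Redundancy = 1 - H/H_max = 1 - 0.88/3.7004 = 1 - 0.2378 = 0.7622

0.7622
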